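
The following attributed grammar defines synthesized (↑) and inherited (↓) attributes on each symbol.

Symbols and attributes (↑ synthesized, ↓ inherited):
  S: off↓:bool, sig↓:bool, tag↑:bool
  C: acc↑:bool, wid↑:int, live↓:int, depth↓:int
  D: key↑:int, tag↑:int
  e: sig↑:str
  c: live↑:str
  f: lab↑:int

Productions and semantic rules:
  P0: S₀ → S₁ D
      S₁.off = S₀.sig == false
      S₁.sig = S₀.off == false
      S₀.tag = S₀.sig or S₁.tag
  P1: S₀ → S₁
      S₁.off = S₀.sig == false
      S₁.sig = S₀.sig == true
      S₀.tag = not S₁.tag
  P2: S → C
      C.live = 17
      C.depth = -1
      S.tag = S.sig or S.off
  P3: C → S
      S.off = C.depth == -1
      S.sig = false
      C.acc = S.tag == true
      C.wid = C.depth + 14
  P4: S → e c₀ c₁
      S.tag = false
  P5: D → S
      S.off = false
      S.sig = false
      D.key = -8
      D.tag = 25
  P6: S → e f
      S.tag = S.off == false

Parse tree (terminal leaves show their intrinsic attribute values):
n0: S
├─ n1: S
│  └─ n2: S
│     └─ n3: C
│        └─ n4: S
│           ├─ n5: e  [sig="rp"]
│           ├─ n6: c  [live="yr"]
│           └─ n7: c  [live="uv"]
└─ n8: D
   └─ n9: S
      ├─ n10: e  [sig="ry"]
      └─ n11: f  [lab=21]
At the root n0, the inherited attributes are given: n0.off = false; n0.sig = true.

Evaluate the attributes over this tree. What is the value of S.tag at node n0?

1. n0.off = false  [given at root]
2. n0.sig = true  [given at root]
3. n1.off = false  [S₀.sig == false]
4. n1.sig = true  [S₀.off == false]
5. n2.off = false  [S₀.sig == false]
6. n2.sig = true  [S₀.sig == true]
7. n3.live = 17  [17]
8. n3.depth = -1  [-1]
9. n4.off = true  [C.depth == -1]
10. n4.sig = false  [false]
11. n5.sig = "rp"  [terminal]
12. n6.live = "yr"  [terminal]
13. n7.live = "uv"  [terminal]
14. n4.tag = false  [false]
15. n3.acc = false  [S.tag == true]
16. n3.wid = 13  [C.depth + 14]
17. n2.tag = true  [S.sig or S.off]
18. n1.tag = false  [not S₁.tag]
19. n9.off = false  [false]
20. n9.sig = false  [false]
21. n10.sig = "ry"  [terminal]
22. n11.lab = 21  [terminal]
23. n9.tag = true  [S.off == false]
24. n8.key = -8  [-8]
25. n8.tag = 25  [25]
26. n0.tag = true  [S₀.sig or S₁.tag]

true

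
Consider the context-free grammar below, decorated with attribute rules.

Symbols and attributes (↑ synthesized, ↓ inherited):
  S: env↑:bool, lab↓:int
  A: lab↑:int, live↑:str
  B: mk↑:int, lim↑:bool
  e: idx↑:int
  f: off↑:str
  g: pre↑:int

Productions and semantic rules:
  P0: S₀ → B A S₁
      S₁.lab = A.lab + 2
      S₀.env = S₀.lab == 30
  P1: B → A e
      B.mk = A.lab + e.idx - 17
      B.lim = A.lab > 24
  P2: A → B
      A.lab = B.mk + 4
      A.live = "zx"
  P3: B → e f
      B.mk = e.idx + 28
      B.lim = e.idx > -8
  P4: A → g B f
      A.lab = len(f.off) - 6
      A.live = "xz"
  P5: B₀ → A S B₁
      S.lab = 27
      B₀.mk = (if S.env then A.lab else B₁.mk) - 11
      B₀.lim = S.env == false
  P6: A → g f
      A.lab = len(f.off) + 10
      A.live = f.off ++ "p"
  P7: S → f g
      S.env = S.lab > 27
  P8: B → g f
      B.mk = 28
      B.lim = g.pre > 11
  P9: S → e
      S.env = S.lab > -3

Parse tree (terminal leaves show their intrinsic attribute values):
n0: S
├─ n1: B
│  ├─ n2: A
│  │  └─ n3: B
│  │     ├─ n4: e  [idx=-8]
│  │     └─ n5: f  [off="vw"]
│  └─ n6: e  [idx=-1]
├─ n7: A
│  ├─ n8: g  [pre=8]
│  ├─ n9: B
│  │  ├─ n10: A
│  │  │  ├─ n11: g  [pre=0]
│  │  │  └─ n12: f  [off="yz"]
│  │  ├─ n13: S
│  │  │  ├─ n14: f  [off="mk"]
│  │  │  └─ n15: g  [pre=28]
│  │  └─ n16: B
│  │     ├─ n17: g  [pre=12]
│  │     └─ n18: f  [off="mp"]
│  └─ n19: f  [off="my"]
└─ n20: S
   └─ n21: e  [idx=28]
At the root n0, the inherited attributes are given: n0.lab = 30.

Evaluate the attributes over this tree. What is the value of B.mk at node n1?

1. n0.lab = 30  [given at root]
2. n4.idx = -8  [terminal]
3. n5.off = "vw"  [terminal]
4. n3.mk = 20  [e.idx + 28]
5. n3.lim = false  [e.idx > -8]
6. n2.lab = 24  [B.mk + 4]
7. n2.live = "zx"  ["zx"]
8. n6.idx = -1  [terminal]
9. n1.mk = 6  [A.lab + e.idx - 17]
10. n1.lim = false  [A.lab > 24]
11. n8.pre = 8  [terminal]
12. n11.pre = 0  [terminal]
13. n12.off = "yz"  [terminal]
14. n10.lab = 12  [len(f.off) + 10]
15. n10.live = "yzp"  [f.off ++ "p"]
16. n13.lab = 27  [27]
17. n14.off = "mk"  [terminal]
18. n15.pre = 28  [terminal]
19. n13.env = false  [S.lab > 27]
20. n17.pre = 12  [terminal]
21. n18.off = "mp"  [terminal]
22. n16.mk = 28  [28]
23. n16.lim = true  [g.pre > 11]
24. n9.mk = 17  [(if S.env then A.lab else B₁.mk) - 11]
25. n9.lim = true  [S.env == false]
26. n19.off = "my"  [terminal]
27. n7.lab = -4  [len(f.off) - 6]
28. n7.live = "xz"  ["xz"]
29. n20.lab = -2  [A.lab + 2]
30. n21.idx = 28  [terminal]
31. n20.env = true  [S.lab > -3]
32. n0.env = true  [S₀.lab == 30]

6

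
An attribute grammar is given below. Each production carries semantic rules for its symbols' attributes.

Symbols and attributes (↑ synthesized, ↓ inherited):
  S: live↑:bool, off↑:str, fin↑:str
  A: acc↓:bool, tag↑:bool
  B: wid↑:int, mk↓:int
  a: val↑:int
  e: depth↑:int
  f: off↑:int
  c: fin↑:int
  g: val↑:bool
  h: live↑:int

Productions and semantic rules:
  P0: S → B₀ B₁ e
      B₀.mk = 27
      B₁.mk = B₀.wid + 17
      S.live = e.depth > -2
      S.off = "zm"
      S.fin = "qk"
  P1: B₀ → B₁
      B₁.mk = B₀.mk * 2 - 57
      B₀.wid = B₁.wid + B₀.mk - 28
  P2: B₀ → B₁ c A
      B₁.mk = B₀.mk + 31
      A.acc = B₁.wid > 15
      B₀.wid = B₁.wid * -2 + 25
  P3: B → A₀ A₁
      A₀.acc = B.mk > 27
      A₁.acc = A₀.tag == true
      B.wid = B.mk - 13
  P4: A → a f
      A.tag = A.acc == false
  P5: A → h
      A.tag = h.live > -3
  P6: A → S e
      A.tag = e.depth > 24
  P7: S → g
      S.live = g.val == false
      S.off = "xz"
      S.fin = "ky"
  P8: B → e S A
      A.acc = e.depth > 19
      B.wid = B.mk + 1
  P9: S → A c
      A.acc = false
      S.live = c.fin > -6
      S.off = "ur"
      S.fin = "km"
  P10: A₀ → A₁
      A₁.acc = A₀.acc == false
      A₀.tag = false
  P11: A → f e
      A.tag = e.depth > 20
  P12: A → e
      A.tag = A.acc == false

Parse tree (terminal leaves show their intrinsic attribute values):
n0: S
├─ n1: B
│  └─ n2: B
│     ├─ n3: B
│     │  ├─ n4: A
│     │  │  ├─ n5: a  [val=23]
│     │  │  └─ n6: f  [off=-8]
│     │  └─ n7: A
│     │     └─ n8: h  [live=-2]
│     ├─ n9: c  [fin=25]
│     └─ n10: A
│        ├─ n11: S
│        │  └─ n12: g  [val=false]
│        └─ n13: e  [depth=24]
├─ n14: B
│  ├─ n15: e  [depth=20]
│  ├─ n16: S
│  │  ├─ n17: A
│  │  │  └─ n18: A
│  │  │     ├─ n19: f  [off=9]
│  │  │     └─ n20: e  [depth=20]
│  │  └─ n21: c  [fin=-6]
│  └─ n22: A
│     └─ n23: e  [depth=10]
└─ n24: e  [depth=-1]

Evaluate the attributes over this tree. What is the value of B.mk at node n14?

11

1. n1.mk = 27  [27]
2. n2.mk = -3  [B₀.mk * 2 - 57]
3. n3.mk = 28  [B₀.mk + 31]
4. n4.acc = true  [B.mk > 27]
5. n5.val = 23  [terminal]
6. n6.off = -8  [terminal]
7. n4.tag = false  [A.acc == false]
8. n7.acc = false  [A₀.tag == true]
9. n8.live = -2  [terminal]
10. n7.tag = true  [h.live > -3]
11. n3.wid = 15  [B.mk - 13]
12. n9.fin = 25  [terminal]
13. n10.acc = false  [B₁.wid > 15]
14. n12.val = false  [terminal]
15. n11.live = true  [g.val == false]
16. n11.off = "xz"  ["xz"]
17. n11.fin = "ky"  ["ky"]
18. n13.depth = 24  [terminal]
19. n10.tag = false  [e.depth > 24]
20. n2.wid = -5  [B₁.wid * -2 + 25]
21. n1.wid = -6  [B₁.wid + B₀.mk - 28]
22. n14.mk = 11  [B₀.wid + 17]
23. n15.depth = 20  [terminal]
24. n17.acc = false  [false]
25. n18.acc = true  [A₀.acc == false]
26. n19.off = 9  [terminal]
27. n20.depth = 20  [terminal]
28. n18.tag = false  [e.depth > 20]
29. n17.tag = false  [false]
30. n21.fin = -6  [terminal]
31. n16.live = false  [c.fin > -6]
32. n16.off = "ur"  ["ur"]
33. n16.fin = "km"  ["km"]
34. n22.acc = true  [e.depth > 19]
35. n23.depth = 10  [terminal]
36. n22.tag = false  [A.acc == false]
37. n14.wid = 12  [B.mk + 1]
38. n24.depth = -1  [terminal]
39. n0.live = true  [e.depth > -2]
40. n0.off = "zm"  ["zm"]
41. n0.fin = "qk"  ["qk"]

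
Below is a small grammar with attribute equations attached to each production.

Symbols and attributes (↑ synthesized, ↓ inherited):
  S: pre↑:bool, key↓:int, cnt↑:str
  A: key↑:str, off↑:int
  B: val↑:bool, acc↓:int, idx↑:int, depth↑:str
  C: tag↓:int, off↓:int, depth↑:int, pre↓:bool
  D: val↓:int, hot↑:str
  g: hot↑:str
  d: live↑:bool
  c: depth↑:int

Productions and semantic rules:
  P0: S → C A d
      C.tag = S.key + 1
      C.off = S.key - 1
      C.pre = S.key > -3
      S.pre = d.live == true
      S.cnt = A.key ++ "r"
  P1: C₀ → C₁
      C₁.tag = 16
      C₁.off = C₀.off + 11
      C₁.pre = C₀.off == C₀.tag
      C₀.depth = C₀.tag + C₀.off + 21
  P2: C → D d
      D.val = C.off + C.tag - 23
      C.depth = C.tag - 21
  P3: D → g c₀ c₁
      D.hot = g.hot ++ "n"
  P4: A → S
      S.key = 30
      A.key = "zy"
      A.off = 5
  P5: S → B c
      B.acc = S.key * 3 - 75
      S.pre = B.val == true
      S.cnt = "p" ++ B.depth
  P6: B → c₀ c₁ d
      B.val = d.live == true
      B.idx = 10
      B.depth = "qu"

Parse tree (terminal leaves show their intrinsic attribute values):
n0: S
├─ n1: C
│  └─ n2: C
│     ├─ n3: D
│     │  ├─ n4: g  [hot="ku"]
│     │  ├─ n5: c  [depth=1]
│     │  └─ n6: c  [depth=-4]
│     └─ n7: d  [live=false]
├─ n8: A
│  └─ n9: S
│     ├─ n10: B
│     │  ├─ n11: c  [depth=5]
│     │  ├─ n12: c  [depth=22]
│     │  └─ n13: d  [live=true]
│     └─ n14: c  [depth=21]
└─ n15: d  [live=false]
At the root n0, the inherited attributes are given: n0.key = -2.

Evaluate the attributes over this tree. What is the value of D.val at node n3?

1

1. n0.key = -2  [given at root]
2. n1.tag = -1  [S.key + 1]
3. n1.off = -3  [S.key - 1]
4. n1.pre = true  [S.key > -3]
5. n2.tag = 16  [16]
6. n2.off = 8  [C₀.off + 11]
7. n2.pre = false  [C₀.off == C₀.tag]
8. n3.val = 1  [C.off + C.tag - 23]
9. n4.hot = "ku"  [terminal]
10. n5.depth = 1  [terminal]
11. n6.depth = -4  [terminal]
12. n3.hot = "kun"  [g.hot ++ "n"]
13. n7.live = false  [terminal]
14. n2.depth = -5  [C.tag - 21]
15. n1.depth = 17  [C₀.tag + C₀.off + 21]
16. n9.key = 30  [30]
17. n10.acc = 15  [S.key * 3 - 75]
18. n11.depth = 5  [terminal]
19. n12.depth = 22  [terminal]
20. n13.live = true  [terminal]
21. n10.val = true  [d.live == true]
22. n10.idx = 10  [10]
23. n10.depth = "qu"  ["qu"]
24. n14.depth = 21  [terminal]
25. n9.pre = true  [B.val == true]
26. n9.cnt = "pqu"  ["p" ++ B.depth]
27. n8.key = "zy"  ["zy"]
28. n8.off = 5  [5]
29. n15.live = false  [terminal]
30. n0.pre = false  [d.live == true]
31. n0.cnt = "zyr"  [A.key ++ "r"]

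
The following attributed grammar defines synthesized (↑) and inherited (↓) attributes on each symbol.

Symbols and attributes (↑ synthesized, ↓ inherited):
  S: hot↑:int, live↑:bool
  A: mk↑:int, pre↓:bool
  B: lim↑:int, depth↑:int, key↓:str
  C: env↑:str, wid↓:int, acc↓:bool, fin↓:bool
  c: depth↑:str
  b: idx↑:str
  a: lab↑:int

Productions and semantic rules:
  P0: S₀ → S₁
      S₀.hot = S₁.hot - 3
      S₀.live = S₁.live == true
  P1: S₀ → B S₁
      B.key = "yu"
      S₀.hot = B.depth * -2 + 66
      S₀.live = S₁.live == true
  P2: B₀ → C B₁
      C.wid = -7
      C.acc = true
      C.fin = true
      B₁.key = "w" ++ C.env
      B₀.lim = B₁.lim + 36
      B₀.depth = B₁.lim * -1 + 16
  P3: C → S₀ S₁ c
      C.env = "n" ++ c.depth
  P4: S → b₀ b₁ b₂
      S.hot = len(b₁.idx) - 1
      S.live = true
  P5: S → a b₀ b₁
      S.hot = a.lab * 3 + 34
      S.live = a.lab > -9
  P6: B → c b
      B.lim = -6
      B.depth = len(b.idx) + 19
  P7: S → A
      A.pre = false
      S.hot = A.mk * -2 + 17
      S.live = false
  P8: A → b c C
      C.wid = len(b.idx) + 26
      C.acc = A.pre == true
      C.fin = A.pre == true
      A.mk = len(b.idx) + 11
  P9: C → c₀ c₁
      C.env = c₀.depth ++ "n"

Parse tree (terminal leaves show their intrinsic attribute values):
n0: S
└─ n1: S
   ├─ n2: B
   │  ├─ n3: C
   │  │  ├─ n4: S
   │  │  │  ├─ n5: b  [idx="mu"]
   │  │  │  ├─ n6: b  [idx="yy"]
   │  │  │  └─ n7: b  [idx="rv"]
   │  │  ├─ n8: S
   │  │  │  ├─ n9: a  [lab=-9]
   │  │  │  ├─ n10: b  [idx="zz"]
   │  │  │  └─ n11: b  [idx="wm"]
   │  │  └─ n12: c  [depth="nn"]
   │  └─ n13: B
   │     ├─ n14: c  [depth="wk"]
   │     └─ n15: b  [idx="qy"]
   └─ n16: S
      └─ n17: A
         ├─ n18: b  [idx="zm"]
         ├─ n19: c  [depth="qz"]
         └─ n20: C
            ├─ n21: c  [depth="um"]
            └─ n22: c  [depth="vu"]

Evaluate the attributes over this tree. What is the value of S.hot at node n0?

1. n2.key = "yu"  ["yu"]
2. n3.wid = -7  [-7]
3. n3.acc = true  [true]
4. n3.fin = true  [true]
5. n5.idx = "mu"  [terminal]
6. n6.idx = "yy"  [terminal]
7. n7.idx = "rv"  [terminal]
8. n4.hot = 1  [len(b₁.idx) - 1]
9. n4.live = true  [true]
10. n9.lab = -9  [terminal]
11. n10.idx = "zz"  [terminal]
12. n11.idx = "wm"  [terminal]
13. n8.hot = 7  [a.lab * 3 + 34]
14. n8.live = false  [a.lab > -9]
15. n12.depth = "nn"  [terminal]
16. n3.env = "nnn"  ["n" ++ c.depth]
17. n13.key = "wnnn"  ["w" ++ C.env]
18. n14.depth = "wk"  [terminal]
19. n15.idx = "qy"  [terminal]
20. n13.lim = -6  [-6]
21. n13.depth = 21  [len(b.idx) + 19]
22. n2.lim = 30  [B₁.lim + 36]
23. n2.depth = 22  [B₁.lim * -1 + 16]
24. n17.pre = false  [false]
25. n18.idx = "zm"  [terminal]
26. n19.depth = "qz"  [terminal]
27. n20.wid = 28  [len(b.idx) + 26]
28. n20.acc = false  [A.pre == true]
29. n20.fin = false  [A.pre == true]
30. n21.depth = "um"  [terminal]
31. n22.depth = "vu"  [terminal]
32. n20.env = "umn"  [c₀.depth ++ "n"]
33. n17.mk = 13  [len(b.idx) + 11]
34. n16.hot = -9  [A.mk * -2 + 17]
35. n16.live = false  [false]
36. n1.hot = 22  [B.depth * -2 + 66]
37. n1.live = false  [S₁.live == true]
38. n0.hot = 19  [S₁.hot - 3]
39. n0.live = false  [S₁.live == true]

19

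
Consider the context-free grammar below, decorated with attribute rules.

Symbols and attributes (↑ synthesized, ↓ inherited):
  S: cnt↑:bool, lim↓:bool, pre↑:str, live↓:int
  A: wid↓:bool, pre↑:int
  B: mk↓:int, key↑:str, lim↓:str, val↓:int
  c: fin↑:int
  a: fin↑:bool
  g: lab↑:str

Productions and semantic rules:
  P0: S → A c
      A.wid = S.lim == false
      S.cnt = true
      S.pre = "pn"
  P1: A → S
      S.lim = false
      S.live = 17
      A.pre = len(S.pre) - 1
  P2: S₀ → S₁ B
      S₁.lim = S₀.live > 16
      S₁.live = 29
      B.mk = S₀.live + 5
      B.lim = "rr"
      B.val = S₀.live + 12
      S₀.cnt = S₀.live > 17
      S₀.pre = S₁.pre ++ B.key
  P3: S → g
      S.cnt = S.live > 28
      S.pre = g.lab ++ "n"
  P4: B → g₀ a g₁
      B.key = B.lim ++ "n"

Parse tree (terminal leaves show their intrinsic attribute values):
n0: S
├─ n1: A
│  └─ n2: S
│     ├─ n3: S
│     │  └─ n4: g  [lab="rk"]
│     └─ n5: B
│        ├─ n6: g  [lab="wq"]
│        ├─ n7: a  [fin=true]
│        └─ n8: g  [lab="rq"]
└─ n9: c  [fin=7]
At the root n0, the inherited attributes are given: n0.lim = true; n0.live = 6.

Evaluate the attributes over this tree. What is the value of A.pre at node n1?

5

1. n0.lim = true  [given at root]
2. n0.live = 6  [given at root]
3. n1.wid = false  [S.lim == false]
4. n2.lim = false  [false]
5. n2.live = 17  [17]
6. n3.lim = true  [S₀.live > 16]
7. n3.live = 29  [29]
8. n4.lab = "rk"  [terminal]
9. n3.cnt = true  [S.live > 28]
10. n3.pre = "rkn"  [g.lab ++ "n"]
11. n5.mk = 22  [S₀.live + 5]
12. n5.lim = "rr"  ["rr"]
13. n5.val = 29  [S₀.live + 12]
14. n6.lab = "wq"  [terminal]
15. n7.fin = true  [terminal]
16. n8.lab = "rq"  [terminal]
17. n5.key = "rrn"  [B.lim ++ "n"]
18. n2.cnt = false  [S₀.live > 17]
19. n2.pre = "rknrrn"  [S₁.pre ++ B.key]
20. n1.pre = 5  [len(S.pre) - 1]
21. n9.fin = 7  [terminal]
22. n0.cnt = true  [true]
23. n0.pre = "pn"  ["pn"]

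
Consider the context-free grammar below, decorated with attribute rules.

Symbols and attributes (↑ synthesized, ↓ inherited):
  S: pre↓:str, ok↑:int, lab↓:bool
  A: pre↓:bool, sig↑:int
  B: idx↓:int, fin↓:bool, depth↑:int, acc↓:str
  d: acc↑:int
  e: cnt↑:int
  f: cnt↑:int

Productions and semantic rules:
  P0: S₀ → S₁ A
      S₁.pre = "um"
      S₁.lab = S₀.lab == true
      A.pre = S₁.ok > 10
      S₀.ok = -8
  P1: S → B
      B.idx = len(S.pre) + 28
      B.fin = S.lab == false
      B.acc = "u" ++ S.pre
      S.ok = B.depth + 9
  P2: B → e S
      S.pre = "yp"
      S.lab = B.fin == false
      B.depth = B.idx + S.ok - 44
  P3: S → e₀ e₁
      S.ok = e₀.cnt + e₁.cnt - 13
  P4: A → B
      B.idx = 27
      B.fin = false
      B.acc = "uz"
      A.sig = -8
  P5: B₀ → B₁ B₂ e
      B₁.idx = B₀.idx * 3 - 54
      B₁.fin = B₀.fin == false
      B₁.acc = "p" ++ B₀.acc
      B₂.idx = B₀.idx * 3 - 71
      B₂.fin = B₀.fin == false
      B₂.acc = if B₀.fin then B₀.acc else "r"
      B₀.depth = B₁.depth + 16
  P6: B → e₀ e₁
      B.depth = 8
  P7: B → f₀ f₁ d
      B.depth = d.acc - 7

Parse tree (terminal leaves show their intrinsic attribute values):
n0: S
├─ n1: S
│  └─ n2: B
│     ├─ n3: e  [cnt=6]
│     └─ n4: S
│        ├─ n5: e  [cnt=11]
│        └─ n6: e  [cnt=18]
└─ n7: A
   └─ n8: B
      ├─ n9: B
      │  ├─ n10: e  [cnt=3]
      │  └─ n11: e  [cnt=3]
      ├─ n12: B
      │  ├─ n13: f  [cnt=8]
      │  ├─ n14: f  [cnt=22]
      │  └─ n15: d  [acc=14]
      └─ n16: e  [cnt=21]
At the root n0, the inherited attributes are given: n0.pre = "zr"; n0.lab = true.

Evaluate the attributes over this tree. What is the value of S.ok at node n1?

1. n0.pre = "zr"  [given at root]
2. n0.lab = true  [given at root]
3. n1.pre = "um"  ["um"]
4. n1.lab = true  [S₀.lab == true]
5. n2.idx = 30  [len(S.pre) + 28]
6. n2.fin = false  [S.lab == false]
7. n2.acc = "uum"  ["u" ++ S.pre]
8. n3.cnt = 6  [terminal]
9. n4.pre = "yp"  ["yp"]
10. n4.lab = true  [B.fin == false]
11. n5.cnt = 11  [terminal]
12. n6.cnt = 18  [terminal]
13. n4.ok = 16  [e₀.cnt + e₁.cnt - 13]
14. n2.depth = 2  [B.idx + S.ok - 44]
15. n1.ok = 11  [B.depth + 9]
16. n7.pre = true  [S₁.ok > 10]
17. n8.idx = 27  [27]
18. n8.fin = false  [false]
19. n8.acc = "uz"  ["uz"]
20. n9.idx = 27  [B₀.idx * 3 - 54]
21. n9.fin = true  [B₀.fin == false]
22. n9.acc = "puz"  ["p" ++ B₀.acc]
23. n10.cnt = 3  [terminal]
24. n11.cnt = 3  [terminal]
25. n9.depth = 8  [8]
26. n12.idx = 10  [B₀.idx * 3 - 71]
27. n12.fin = true  [B₀.fin == false]
28. n12.acc = "r"  [if B₀.fin then B₀.acc else "r"]
29. n13.cnt = 8  [terminal]
30. n14.cnt = 22  [terminal]
31. n15.acc = 14  [terminal]
32. n12.depth = 7  [d.acc - 7]
33. n16.cnt = 21  [terminal]
34. n8.depth = 24  [B₁.depth + 16]
35. n7.sig = -8  [-8]
36. n0.ok = -8  [-8]

11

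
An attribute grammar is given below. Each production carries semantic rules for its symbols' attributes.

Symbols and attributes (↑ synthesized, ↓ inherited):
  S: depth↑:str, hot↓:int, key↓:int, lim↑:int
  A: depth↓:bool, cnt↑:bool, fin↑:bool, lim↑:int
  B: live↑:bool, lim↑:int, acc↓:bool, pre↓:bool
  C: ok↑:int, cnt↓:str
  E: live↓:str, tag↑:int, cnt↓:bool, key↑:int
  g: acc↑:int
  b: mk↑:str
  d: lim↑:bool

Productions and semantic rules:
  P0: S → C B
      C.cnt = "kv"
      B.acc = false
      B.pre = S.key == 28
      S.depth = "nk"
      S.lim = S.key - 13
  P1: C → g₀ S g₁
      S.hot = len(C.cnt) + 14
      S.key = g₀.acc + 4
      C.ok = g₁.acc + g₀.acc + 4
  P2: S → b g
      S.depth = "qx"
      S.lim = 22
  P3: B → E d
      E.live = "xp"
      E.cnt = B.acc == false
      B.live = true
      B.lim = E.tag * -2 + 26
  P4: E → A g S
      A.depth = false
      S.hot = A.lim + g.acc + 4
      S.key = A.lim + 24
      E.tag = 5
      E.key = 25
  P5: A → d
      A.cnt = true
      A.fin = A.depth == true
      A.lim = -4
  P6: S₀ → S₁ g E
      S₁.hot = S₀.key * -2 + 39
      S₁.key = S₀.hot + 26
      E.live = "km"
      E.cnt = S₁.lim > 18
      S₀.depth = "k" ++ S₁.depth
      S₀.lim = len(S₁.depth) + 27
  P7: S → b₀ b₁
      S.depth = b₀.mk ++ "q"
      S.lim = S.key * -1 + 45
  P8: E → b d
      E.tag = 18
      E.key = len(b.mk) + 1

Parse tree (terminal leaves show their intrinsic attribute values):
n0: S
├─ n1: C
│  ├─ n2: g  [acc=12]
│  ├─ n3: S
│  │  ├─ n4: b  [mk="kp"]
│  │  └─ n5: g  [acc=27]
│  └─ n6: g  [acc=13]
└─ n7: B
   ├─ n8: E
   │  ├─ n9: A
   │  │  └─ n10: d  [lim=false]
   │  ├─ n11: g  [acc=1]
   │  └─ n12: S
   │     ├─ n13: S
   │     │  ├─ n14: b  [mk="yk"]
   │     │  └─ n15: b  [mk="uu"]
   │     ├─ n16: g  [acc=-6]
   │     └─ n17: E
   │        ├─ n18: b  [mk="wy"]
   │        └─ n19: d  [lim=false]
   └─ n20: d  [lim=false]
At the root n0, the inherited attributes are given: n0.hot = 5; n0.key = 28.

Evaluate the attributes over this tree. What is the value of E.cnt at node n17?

1. n0.hot = 5  [given at root]
2. n0.key = 28  [given at root]
3. n1.cnt = "kv"  ["kv"]
4. n2.acc = 12  [terminal]
5. n3.hot = 16  [len(C.cnt) + 14]
6. n3.key = 16  [g₀.acc + 4]
7. n4.mk = "kp"  [terminal]
8. n5.acc = 27  [terminal]
9. n3.depth = "qx"  ["qx"]
10. n3.lim = 22  [22]
11. n6.acc = 13  [terminal]
12. n1.ok = 29  [g₁.acc + g₀.acc + 4]
13. n7.acc = false  [false]
14. n7.pre = true  [S.key == 28]
15. n8.live = "xp"  ["xp"]
16. n8.cnt = true  [B.acc == false]
17. n9.depth = false  [false]
18. n10.lim = false  [terminal]
19. n9.cnt = true  [true]
20. n9.fin = false  [A.depth == true]
21. n9.lim = -4  [-4]
22. n11.acc = 1  [terminal]
23. n12.hot = 1  [A.lim + g.acc + 4]
24. n12.key = 20  [A.lim + 24]
25. n13.hot = -1  [S₀.key * -2 + 39]
26. n13.key = 27  [S₀.hot + 26]
27. n14.mk = "yk"  [terminal]
28. n15.mk = "uu"  [terminal]
29. n13.depth = "ykq"  [b₀.mk ++ "q"]
30. n13.lim = 18  [S.key * -1 + 45]
31. n16.acc = -6  [terminal]
32. n17.live = "km"  ["km"]
33. n17.cnt = false  [S₁.lim > 18]
34. n18.mk = "wy"  [terminal]
35. n19.lim = false  [terminal]
36. n17.tag = 18  [18]
37. n17.key = 3  [len(b.mk) + 1]
38. n12.depth = "kykq"  ["k" ++ S₁.depth]
39. n12.lim = 30  [len(S₁.depth) + 27]
40. n8.tag = 5  [5]
41. n8.key = 25  [25]
42. n20.lim = false  [terminal]
43. n7.live = true  [true]
44. n7.lim = 16  [E.tag * -2 + 26]
45. n0.depth = "nk"  ["nk"]
46. n0.lim = 15  [S.key - 13]

false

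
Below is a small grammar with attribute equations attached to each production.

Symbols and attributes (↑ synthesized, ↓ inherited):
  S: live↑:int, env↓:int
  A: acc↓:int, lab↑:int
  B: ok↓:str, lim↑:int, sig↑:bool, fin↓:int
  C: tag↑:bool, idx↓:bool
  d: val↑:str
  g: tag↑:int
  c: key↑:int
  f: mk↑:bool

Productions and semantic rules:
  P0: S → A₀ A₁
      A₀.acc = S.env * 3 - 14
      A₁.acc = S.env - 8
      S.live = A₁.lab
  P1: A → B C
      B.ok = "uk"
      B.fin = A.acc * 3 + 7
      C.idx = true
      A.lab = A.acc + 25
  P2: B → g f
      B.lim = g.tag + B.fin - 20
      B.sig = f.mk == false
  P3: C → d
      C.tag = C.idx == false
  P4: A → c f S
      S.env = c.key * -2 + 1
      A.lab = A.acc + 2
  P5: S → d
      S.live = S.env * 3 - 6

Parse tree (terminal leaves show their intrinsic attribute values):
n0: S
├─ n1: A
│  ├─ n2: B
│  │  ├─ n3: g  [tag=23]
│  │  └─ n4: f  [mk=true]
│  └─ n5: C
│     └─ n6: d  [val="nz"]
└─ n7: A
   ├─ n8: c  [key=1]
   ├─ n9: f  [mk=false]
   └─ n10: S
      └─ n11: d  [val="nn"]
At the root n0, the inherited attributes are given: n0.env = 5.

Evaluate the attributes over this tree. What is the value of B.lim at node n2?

13

1. n0.env = 5  [given at root]
2. n1.acc = 1  [S.env * 3 - 14]
3. n2.ok = "uk"  ["uk"]
4. n2.fin = 10  [A.acc * 3 + 7]
5. n3.tag = 23  [terminal]
6. n4.mk = true  [terminal]
7. n2.lim = 13  [g.tag + B.fin - 20]
8. n2.sig = false  [f.mk == false]
9. n5.idx = true  [true]
10. n6.val = "nz"  [terminal]
11. n5.tag = false  [C.idx == false]
12. n1.lab = 26  [A.acc + 25]
13. n7.acc = -3  [S.env - 8]
14. n8.key = 1  [terminal]
15. n9.mk = false  [terminal]
16. n10.env = -1  [c.key * -2 + 1]
17. n11.val = "nn"  [terminal]
18. n10.live = -9  [S.env * 3 - 6]
19. n7.lab = -1  [A.acc + 2]
20. n0.live = -1  [A₁.lab]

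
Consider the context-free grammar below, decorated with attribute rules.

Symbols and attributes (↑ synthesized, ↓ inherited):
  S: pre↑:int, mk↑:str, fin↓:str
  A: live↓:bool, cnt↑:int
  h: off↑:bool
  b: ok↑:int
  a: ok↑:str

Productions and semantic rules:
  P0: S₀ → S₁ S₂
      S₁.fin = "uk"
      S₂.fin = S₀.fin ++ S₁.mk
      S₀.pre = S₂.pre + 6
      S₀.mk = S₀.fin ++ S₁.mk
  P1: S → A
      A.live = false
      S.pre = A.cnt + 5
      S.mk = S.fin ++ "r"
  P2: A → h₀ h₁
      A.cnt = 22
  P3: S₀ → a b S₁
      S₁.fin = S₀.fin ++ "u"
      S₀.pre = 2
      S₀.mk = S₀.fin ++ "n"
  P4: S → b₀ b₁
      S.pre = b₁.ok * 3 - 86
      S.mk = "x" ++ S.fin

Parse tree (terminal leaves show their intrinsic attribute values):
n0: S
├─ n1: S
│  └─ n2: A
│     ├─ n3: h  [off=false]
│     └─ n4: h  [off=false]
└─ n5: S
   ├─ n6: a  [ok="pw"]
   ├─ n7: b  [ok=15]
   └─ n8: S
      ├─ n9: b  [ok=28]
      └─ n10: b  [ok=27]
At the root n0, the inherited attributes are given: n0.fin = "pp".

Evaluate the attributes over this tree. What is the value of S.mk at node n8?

"xppukru"

1. n0.fin = "pp"  [given at root]
2. n1.fin = "uk"  ["uk"]
3. n2.live = false  [false]
4. n3.off = false  [terminal]
5. n4.off = false  [terminal]
6. n2.cnt = 22  [22]
7. n1.pre = 27  [A.cnt + 5]
8. n1.mk = "ukr"  [S.fin ++ "r"]
9. n5.fin = "ppukr"  [S₀.fin ++ S₁.mk]
10. n6.ok = "pw"  [terminal]
11. n7.ok = 15  [terminal]
12. n8.fin = "ppukru"  [S₀.fin ++ "u"]
13. n9.ok = 28  [terminal]
14. n10.ok = 27  [terminal]
15. n8.pre = -5  [b₁.ok * 3 - 86]
16. n8.mk = "xppukru"  ["x" ++ S.fin]
17. n5.pre = 2  [2]
18. n5.mk = "ppukrn"  [S₀.fin ++ "n"]
19. n0.pre = 8  [S₂.pre + 6]
20. n0.mk = "ppukr"  [S₀.fin ++ S₁.mk]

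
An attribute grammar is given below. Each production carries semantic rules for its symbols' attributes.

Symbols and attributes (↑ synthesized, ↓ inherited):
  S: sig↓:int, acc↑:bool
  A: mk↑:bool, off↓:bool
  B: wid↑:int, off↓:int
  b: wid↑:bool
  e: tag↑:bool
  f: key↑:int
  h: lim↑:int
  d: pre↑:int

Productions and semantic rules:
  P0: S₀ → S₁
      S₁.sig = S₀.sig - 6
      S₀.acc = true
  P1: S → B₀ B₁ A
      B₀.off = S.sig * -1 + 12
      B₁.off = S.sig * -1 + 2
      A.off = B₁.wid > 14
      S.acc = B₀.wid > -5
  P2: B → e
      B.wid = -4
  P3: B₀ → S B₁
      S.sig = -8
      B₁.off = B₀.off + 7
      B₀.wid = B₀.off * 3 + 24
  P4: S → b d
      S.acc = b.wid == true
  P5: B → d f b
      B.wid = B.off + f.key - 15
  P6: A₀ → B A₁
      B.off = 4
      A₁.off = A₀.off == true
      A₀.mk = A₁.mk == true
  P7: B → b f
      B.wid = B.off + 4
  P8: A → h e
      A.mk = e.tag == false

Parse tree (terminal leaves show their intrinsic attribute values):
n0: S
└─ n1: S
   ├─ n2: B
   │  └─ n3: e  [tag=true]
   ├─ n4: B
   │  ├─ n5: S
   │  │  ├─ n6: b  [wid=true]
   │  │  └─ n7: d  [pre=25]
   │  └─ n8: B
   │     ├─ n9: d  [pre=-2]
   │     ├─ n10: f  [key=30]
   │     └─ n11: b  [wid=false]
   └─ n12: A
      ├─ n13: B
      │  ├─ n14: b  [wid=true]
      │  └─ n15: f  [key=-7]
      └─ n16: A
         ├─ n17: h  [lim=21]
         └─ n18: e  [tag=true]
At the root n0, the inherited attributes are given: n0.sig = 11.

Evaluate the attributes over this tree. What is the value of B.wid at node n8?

19

1. n0.sig = 11  [given at root]
2. n1.sig = 5  [S₀.sig - 6]
3. n2.off = 7  [S.sig * -1 + 12]
4. n3.tag = true  [terminal]
5. n2.wid = -4  [-4]
6. n4.off = -3  [S.sig * -1 + 2]
7. n5.sig = -8  [-8]
8. n6.wid = true  [terminal]
9. n7.pre = 25  [terminal]
10. n5.acc = true  [b.wid == true]
11. n8.off = 4  [B₀.off + 7]
12. n9.pre = -2  [terminal]
13. n10.key = 30  [terminal]
14. n11.wid = false  [terminal]
15. n8.wid = 19  [B.off + f.key - 15]
16. n4.wid = 15  [B₀.off * 3 + 24]
17. n12.off = true  [B₁.wid > 14]
18. n13.off = 4  [4]
19. n14.wid = true  [terminal]
20. n15.key = -7  [terminal]
21. n13.wid = 8  [B.off + 4]
22. n16.off = true  [A₀.off == true]
23. n17.lim = 21  [terminal]
24. n18.tag = true  [terminal]
25. n16.mk = false  [e.tag == false]
26. n12.mk = false  [A₁.mk == true]
27. n1.acc = true  [B₀.wid > -5]
28. n0.acc = true  [true]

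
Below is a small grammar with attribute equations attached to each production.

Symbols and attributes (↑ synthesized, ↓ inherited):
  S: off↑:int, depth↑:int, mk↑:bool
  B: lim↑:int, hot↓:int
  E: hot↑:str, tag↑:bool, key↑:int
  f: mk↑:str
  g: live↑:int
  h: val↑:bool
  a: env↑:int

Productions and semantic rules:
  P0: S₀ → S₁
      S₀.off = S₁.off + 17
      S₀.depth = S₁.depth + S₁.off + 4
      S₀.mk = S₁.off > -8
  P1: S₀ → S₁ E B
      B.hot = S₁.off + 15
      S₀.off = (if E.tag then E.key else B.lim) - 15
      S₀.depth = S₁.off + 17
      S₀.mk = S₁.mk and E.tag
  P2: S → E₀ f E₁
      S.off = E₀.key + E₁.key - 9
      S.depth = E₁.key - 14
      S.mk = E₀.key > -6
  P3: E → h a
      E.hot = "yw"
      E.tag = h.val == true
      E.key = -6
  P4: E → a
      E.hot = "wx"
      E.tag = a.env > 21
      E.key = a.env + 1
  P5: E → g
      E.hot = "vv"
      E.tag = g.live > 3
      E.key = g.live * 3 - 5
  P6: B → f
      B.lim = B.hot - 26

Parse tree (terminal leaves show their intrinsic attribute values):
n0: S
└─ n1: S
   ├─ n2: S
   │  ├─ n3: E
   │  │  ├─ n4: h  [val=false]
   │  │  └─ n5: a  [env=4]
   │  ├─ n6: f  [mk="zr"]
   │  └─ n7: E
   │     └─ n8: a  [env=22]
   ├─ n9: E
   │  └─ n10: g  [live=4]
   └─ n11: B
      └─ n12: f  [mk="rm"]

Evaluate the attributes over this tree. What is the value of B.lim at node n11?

1. n4.val = false  [terminal]
2. n5.env = 4  [terminal]
3. n3.hot = "yw"  ["yw"]
4. n3.tag = false  [h.val == true]
5. n3.key = -6  [-6]
6. n6.mk = "zr"  [terminal]
7. n8.env = 22  [terminal]
8. n7.hot = "wx"  ["wx"]
9. n7.tag = true  [a.env > 21]
10. n7.key = 23  [a.env + 1]
11. n2.off = 8  [E₀.key + E₁.key - 9]
12. n2.depth = 9  [E₁.key - 14]
13. n2.mk = false  [E₀.key > -6]
14. n10.live = 4  [terminal]
15. n9.hot = "vv"  ["vv"]
16. n9.tag = true  [g.live > 3]
17. n9.key = 7  [g.live * 3 - 5]
18. n11.hot = 23  [S₁.off + 15]
19. n12.mk = "rm"  [terminal]
20. n11.lim = -3  [B.hot - 26]
21. n1.off = -8  [(if E.tag then E.key else B.lim) - 15]
22. n1.depth = 25  [S₁.off + 17]
23. n1.mk = false  [S₁.mk and E.tag]
24. n0.off = 9  [S₁.off + 17]
25. n0.depth = 21  [S₁.depth + S₁.off + 4]
26. n0.mk = false  [S₁.off > -8]

-3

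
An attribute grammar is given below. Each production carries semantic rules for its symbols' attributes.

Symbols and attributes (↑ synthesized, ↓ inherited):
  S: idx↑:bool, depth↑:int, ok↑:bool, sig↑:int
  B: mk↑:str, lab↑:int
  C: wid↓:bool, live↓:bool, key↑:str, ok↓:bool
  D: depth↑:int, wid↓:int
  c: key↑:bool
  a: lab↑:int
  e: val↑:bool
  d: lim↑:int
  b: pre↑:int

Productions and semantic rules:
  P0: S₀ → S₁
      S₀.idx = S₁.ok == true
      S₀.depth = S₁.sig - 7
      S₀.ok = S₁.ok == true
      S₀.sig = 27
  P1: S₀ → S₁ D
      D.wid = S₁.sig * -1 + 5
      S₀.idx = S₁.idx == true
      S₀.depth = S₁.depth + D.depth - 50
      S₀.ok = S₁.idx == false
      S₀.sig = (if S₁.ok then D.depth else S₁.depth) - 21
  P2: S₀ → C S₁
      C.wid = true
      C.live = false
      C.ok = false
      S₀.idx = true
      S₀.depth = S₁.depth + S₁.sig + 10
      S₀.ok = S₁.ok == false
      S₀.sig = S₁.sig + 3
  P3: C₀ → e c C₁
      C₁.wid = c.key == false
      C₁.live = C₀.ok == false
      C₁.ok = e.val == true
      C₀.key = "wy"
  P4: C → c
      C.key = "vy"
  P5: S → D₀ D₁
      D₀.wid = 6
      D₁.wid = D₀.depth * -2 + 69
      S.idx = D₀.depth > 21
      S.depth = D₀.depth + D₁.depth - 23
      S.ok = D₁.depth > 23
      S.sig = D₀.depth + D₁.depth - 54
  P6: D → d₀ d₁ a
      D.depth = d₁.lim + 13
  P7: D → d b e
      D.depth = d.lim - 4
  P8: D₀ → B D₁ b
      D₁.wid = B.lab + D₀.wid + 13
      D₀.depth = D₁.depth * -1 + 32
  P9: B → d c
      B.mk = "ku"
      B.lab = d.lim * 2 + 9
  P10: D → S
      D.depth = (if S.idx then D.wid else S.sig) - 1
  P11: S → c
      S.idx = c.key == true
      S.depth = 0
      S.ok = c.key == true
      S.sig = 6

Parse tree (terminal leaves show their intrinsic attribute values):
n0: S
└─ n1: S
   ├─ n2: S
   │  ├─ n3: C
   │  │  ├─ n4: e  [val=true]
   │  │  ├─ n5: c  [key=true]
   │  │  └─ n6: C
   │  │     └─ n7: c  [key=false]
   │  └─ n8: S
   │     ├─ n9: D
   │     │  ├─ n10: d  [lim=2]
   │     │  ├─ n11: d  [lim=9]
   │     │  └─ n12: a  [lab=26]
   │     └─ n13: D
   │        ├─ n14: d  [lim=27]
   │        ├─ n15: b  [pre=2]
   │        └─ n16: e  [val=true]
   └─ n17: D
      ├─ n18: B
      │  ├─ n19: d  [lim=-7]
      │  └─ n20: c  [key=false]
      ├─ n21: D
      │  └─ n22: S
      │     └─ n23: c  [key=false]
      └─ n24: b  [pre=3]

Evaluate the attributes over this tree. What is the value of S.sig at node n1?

1. n3.wid = true  [true]
2. n3.live = false  [false]
3. n3.ok = false  [false]
4. n4.val = true  [terminal]
5. n5.key = true  [terminal]
6. n6.wid = false  [c.key == false]
7. n6.live = true  [C₀.ok == false]
8. n6.ok = true  [e.val == true]
9. n7.key = false  [terminal]
10. n6.key = "vy"  ["vy"]
11. n3.key = "wy"  ["wy"]
12. n9.wid = 6  [6]
13. n10.lim = 2  [terminal]
14. n11.lim = 9  [terminal]
15. n12.lab = 26  [terminal]
16. n9.depth = 22  [d₁.lim + 13]
17. n13.wid = 25  [D₀.depth * -2 + 69]
18. n14.lim = 27  [terminal]
19. n15.pre = 2  [terminal]
20. n16.val = true  [terminal]
21. n13.depth = 23  [d.lim - 4]
22. n8.idx = true  [D₀.depth > 21]
23. n8.depth = 22  [D₀.depth + D₁.depth - 23]
24. n8.ok = false  [D₁.depth > 23]
25. n8.sig = -9  [D₀.depth + D₁.depth - 54]
26. n2.idx = true  [true]
27. n2.depth = 23  [S₁.depth + S₁.sig + 10]
28. n2.ok = true  [S₁.ok == false]
29. n2.sig = -6  [S₁.sig + 3]
30. n17.wid = 11  [S₁.sig * -1 + 5]
31. n19.lim = -7  [terminal]
32. n20.key = false  [terminal]
33. n18.mk = "ku"  ["ku"]
34. n18.lab = -5  [d.lim * 2 + 9]
35. n21.wid = 19  [B.lab + D₀.wid + 13]
36. n23.key = false  [terminal]
37. n22.idx = false  [c.key == true]
38. n22.depth = 0  [0]
39. n22.ok = false  [c.key == true]
40. n22.sig = 6  [6]
41. n21.depth = 5  [(if S.idx then D.wid else S.sig) - 1]
42. n24.pre = 3  [terminal]
43. n17.depth = 27  [D₁.depth * -1 + 32]
44. n1.idx = true  [S₁.idx == true]
45. n1.depth = 0  [S₁.depth + D.depth - 50]
46. n1.ok = false  [S₁.idx == false]
47. n1.sig = 6  [(if S₁.ok then D.depth else S₁.depth) - 21]
48. n0.idx = false  [S₁.ok == true]
49. n0.depth = -1  [S₁.sig - 7]
50. n0.ok = false  [S₁.ok == true]
51. n0.sig = 27  [27]

6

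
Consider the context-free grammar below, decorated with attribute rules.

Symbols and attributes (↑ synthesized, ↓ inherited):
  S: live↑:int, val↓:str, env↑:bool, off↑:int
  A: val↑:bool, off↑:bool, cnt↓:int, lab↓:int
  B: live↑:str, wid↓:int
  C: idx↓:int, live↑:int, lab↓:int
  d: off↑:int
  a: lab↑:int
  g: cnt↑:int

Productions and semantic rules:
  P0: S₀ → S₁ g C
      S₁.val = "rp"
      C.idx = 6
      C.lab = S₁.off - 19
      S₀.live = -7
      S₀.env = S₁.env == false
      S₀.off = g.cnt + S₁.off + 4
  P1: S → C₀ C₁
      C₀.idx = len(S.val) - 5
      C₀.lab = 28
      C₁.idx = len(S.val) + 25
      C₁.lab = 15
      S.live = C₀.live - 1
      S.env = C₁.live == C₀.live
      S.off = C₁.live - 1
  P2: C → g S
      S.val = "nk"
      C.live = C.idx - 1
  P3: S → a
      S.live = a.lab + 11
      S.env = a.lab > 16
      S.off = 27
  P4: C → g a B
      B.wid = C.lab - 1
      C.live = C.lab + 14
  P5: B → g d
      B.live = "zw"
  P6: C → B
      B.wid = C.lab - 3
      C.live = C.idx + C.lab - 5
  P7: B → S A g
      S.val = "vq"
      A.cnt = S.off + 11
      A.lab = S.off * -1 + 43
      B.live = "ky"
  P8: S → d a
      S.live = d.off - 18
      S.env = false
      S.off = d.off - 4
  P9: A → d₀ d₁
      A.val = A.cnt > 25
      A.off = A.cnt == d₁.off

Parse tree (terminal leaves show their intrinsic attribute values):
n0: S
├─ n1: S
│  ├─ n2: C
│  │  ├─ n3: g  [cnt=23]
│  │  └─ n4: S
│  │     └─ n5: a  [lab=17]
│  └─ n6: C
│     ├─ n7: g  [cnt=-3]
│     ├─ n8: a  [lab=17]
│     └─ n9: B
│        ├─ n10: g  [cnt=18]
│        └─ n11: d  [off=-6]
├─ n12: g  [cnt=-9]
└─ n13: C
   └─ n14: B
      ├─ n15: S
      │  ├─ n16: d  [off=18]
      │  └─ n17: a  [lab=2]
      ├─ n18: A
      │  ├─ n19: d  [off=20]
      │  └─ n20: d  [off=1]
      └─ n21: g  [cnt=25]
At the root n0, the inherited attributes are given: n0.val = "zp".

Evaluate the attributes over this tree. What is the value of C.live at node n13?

1. n0.val = "zp"  [given at root]
2. n1.val = "rp"  ["rp"]
3. n2.idx = -3  [len(S.val) - 5]
4. n2.lab = 28  [28]
5. n3.cnt = 23  [terminal]
6. n4.val = "nk"  ["nk"]
7. n5.lab = 17  [terminal]
8. n4.live = 28  [a.lab + 11]
9. n4.env = true  [a.lab > 16]
10. n4.off = 27  [27]
11. n2.live = -4  [C.idx - 1]
12. n6.idx = 27  [len(S.val) + 25]
13. n6.lab = 15  [15]
14. n7.cnt = -3  [terminal]
15. n8.lab = 17  [terminal]
16. n9.wid = 14  [C.lab - 1]
17. n10.cnt = 18  [terminal]
18. n11.off = -6  [terminal]
19. n9.live = "zw"  ["zw"]
20. n6.live = 29  [C.lab + 14]
21. n1.live = -5  [C₀.live - 1]
22. n1.env = false  [C₁.live == C₀.live]
23. n1.off = 28  [C₁.live - 1]
24. n12.cnt = -9  [terminal]
25. n13.idx = 6  [6]
26. n13.lab = 9  [S₁.off - 19]
27. n14.wid = 6  [C.lab - 3]
28. n15.val = "vq"  ["vq"]
29. n16.off = 18  [terminal]
30. n17.lab = 2  [terminal]
31. n15.live = 0  [d.off - 18]
32. n15.env = false  [false]
33. n15.off = 14  [d.off - 4]
34. n18.cnt = 25  [S.off + 11]
35. n18.lab = 29  [S.off * -1 + 43]
36. n19.off = 20  [terminal]
37. n20.off = 1  [terminal]
38. n18.val = false  [A.cnt > 25]
39. n18.off = false  [A.cnt == d₁.off]
40. n21.cnt = 25  [terminal]
41. n14.live = "ky"  ["ky"]
42. n13.live = 10  [C.idx + C.lab - 5]
43. n0.live = -7  [-7]
44. n0.env = true  [S₁.env == false]
45. n0.off = 23  [g.cnt + S₁.off + 4]

10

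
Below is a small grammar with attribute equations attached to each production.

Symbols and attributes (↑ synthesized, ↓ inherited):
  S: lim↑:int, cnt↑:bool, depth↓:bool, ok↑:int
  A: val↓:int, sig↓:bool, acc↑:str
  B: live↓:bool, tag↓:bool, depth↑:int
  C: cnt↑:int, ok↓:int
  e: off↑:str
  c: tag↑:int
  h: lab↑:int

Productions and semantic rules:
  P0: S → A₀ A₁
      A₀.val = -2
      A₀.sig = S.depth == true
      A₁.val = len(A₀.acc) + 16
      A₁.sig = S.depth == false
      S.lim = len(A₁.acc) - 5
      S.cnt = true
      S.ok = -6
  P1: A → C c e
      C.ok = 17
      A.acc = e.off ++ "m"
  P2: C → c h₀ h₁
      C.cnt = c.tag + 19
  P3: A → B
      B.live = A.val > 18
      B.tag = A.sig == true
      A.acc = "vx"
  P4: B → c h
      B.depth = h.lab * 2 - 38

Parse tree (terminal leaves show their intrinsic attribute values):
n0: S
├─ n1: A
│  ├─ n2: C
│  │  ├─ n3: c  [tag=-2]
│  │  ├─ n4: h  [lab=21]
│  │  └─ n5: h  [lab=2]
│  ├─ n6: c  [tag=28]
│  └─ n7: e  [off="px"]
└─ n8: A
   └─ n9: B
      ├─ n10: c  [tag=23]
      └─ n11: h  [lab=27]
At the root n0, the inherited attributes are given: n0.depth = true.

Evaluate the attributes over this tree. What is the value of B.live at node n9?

true

1. n0.depth = true  [given at root]
2. n1.val = -2  [-2]
3. n1.sig = true  [S.depth == true]
4. n2.ok = 17  [17]
5. n3.tag = -2  [terminal]
6. n4.lab = 21  [terminal]
7. n5.lab = 2  [terminal]
8. n2.cnt = 17  [c.tag + 19]
9. n6.tag = 28  [terminal]
10. n7.off = "px"  [terminal]
11. n1.acc = "pxm"  [e.off ++ "m"]
12. n8.val = 19  [len(A₀.acc) + 16]
13. n8.sig = false  [S.depth == false]
14. n9.live = true  [A.val > 18]
15. n9.tag = false  [A.sig == true]
16. n10.tag = 23  [terminal]
17. n11.lab = 27  [terminal]
18. n9.depth = 16  [h.lab * 2 - 38]
19. n8.acc = "vx"  ["vx"]
20. n0.lim = -3  [len(A₁.acc) - 5]
21. n0.cnt = true  [true]
22. n0.ok = -6  [-6]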